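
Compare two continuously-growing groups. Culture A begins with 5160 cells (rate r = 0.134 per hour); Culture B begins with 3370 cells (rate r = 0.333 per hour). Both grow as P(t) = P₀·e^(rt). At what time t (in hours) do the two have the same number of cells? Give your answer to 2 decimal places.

t ≈ 2.14 hours

5160·e^(0.134t) = 3370·e^(0.333t)
5160/3370 = e^((0.333 − 0.134)t) → ln(1.53116) = 0.199·t
t = 0.42602 / 0.199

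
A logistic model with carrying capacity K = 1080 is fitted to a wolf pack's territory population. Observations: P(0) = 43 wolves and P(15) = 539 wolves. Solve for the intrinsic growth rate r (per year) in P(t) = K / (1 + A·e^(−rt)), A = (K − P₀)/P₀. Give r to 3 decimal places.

r ≈ 0.212 per year

A = (1080 − 43)/43 = 24.11628
539 = 1080/(1 + 24.11628·e^(−r·15)) → e^(−15r) = (2.00371 − 1)/24.11628 = 0.04162
r = −ln(0.04162)/15 = 3.17918/15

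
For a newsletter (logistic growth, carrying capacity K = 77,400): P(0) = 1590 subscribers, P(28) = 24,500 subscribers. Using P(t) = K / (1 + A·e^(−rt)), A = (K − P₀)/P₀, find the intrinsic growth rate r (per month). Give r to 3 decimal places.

A = (77400 − 1590)/1590 = 47.67925
24500 = 77400/(1 + 47.67925·e^(−r·28)) → e^(−28r) = (3.15918 − 1)/47.67925 = 0.045286
r = −ln(0.045286)/28 = 3.09477/28

r ≈ 0.111 per month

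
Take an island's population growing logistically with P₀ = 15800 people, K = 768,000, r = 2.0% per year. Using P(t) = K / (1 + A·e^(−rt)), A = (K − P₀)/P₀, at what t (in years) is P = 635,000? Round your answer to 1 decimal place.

t ≈ 271.3 years

A = (768000 − 15800)/15800 = 47.60759
635000 = 768000/(1 + 47.60759·e^(−0.02t)) → 1 + 47.60759·e^(−0.02t) = 1.20945
e^(−0.02t) = 0.004399 → t = ln(227.29942)/0.02 = 5.42627/0.02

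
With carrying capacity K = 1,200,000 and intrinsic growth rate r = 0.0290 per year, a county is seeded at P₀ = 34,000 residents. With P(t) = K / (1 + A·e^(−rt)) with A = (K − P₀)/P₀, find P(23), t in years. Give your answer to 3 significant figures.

≈ 64,500 residents

A = (1200000 − 34000)/34000 = 34.29412
P(23) = 1200000 / (1 + 34.29412·e^(−0.029·23)) = 1200000 / (1 + 34.29412·0.513246)
= 1200000 / 18.60132 ≈ 64511.55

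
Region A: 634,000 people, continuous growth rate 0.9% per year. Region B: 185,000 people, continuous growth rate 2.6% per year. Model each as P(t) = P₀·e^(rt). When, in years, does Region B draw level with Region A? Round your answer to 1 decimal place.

t ≈ 72.5 years

634000·e^(0.009t) = 185000·e^(0.026t)
634000/185000 = e^((0.026 − 0.009)t) → ln(3.42703) = 0.017·t
t = 1.23169 / 0.017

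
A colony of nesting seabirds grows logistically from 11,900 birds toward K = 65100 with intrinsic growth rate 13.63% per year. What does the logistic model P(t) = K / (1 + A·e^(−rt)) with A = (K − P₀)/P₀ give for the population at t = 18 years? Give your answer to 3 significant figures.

≈ 47,000 birds

A = (65100 − 11900)/11900 = 4.47059
P(18) = 65100 / (1 + 4.47059·e^(−0.1363·18)) = 65100 / (1 + 4.47059·0.086001)
= 65100 / 1.38447 ≈ 47021.48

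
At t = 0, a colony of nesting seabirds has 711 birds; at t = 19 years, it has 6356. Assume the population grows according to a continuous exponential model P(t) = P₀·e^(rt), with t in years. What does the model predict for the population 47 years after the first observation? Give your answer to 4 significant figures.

r = ln(6356/711) / 19 ≈ 0.115289 per year
P(47) = 711 · e^(0.115289·47) = 711 · 225.55431 ≈ 160369.12

≈ 160,400 birds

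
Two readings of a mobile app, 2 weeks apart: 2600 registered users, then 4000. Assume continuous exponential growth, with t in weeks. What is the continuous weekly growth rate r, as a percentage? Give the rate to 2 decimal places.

r ≈ 21.54% per week

4000 = 2600 · e^(r·2)
e^(2r) = 4000/2600 = 1.53846
r = ln(1.53846) / 2 = 0.43078 / 2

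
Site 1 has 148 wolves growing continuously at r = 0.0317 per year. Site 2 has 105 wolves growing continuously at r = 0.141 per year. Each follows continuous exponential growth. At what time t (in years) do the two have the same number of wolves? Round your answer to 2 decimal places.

148·e^(0.0317t) = 105·e^(0.141t)
148/105 = e^((0.141 − 0.0317)t) → ln(1.40952) = 0.1093·t
t = 0.34325 / 0.1093

t ≈ 3.14 years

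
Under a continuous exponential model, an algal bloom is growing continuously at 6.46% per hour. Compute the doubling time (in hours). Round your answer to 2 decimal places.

doubling time ≈ 10.73 hours

doubling time = ln(2) / |r| = 0.69315 / 0.0646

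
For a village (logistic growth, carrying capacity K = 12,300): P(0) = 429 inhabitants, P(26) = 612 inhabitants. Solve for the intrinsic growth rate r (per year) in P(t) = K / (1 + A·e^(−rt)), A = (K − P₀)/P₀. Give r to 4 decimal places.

A = (12300 − 429)/429 = 27.67133
612 = 12300/(1 + 27.67133·e^(−r·26)) → e^(−26r) = (20.09804 − 1)/27.67133 = 0.690174
r = −ln(0.690174)/26 = 0.37081/26

r ≈ 0.0143 per year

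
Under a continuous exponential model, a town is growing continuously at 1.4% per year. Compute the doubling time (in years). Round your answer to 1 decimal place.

doubling time = ln(2) / |r| = 0.69315 / 0.014

doubling time ≈ 49.5 years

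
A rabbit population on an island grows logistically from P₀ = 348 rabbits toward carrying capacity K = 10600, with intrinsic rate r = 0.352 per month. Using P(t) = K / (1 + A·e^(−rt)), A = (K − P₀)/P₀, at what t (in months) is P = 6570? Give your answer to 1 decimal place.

t ≈ 11.0 months

A = (10600 − 348)/348 = 29.45977
6570 = 10600/(1 + 29.45977·e^(−0.352t)) → 1 + 29.45977·e^(−0.352t) = 1.61339
e^(−0.352t) = 0.020821 → t = ln(48.02747)/0.352 = 3.87177/0.352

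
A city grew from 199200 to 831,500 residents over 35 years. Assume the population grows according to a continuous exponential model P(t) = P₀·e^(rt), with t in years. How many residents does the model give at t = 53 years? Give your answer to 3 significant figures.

r = ln(831500/199200) / 35 ≈ 0.040826 per year
P(53) = 199200 · e^(0.040826·53) = 199200 · 8.70412 ≈ 1733860.05

≈ 1,730,000 residents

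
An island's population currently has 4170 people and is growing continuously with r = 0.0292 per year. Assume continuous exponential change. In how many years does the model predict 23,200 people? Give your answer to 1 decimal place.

t ≈ 58.8 years

23200 = 4170 · e^(0.0292·t)
t = ln(23200/4170) / 0.0292 = ln(5.56355) / 0.0292 = 1.71624 / 0.0292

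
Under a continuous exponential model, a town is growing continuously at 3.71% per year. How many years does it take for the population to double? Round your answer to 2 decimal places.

doubling time = ln(2) / |r| = 0.69315 / 0.0371

doubling time ≈ 18.68 years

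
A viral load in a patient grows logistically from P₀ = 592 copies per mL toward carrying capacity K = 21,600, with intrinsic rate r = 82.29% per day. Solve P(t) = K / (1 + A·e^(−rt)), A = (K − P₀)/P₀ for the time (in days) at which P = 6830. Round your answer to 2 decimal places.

t ≈ 3.40 days

A = (21600 − 592)/592 = 35.48649
6830 = 21600/(1 + 35.48649·e^(−0.8229t)) → 1 + 35.48649·e^(−0.8229t) = 3.16252
e^(−0.8229t) = 0.060939 → t = ln(16.4098)/0.8229 = 2.79788/0.8229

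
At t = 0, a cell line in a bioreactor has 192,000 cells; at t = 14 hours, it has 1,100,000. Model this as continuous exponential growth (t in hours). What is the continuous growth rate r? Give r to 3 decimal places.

r ≈ 0.125 per hour

1100000 = 192000 · e^(r·14)
e^(14r) = 1100000/192000 = 5.72917
r = ln(5.72917) / 14 = 1.74557 / 14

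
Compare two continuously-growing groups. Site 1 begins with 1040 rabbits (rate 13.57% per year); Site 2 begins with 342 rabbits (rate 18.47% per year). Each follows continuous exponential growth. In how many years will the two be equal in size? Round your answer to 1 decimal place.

t ≈ 22.7 years

1040·e^(0.1357t) = 342·e^(0.1847t)
1040/342 = e^((0.1847 − 0.1357)t) → ln(3.04094) = 0.049·t
t = 1.11217 / 0.049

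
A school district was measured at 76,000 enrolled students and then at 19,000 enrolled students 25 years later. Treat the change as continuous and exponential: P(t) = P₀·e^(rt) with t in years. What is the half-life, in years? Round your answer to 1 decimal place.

r = ln(19000/76000) / 25 = ln(0.25) / 25 ≈ -0.055452 per year
half-life = ln 2 / |r| = 0.69315 / 0.055452

half-life ≈ 12.5 years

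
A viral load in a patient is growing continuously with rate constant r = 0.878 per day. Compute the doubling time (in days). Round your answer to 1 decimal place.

doubling time ≈ 0.8 days

doubling time = ln(2) / |r| = 0.69315 / 0.878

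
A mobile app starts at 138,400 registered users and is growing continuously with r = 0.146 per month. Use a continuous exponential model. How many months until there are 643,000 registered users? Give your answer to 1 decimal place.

643000 = 138400 · e^(0.146·t)
t = ln(643000/138400) / 0.146 = ln(4.64595) / 0.146 = 1.536 / 0.146

t ≈ 10.5 months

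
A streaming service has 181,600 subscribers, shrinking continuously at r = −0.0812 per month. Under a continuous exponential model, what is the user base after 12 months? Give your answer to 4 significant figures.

P(12) = 181600 · e^(-0.0812·12) = 181600 · e^(-0.9744)
= 181600 · 0.37742 ≈ 68539.24

≈ 68,540 subscribers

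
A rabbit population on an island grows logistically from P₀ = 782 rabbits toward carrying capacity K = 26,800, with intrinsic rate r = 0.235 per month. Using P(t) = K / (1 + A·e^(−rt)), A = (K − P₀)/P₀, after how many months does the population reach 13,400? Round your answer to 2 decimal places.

t ≈ 14.91 months

A = (26800 − 782)/782 = 33.2711
13400 = 26800/(1 + 33.2711·e^(−0.235t)) → 1 + 33.2711·e^(−0.235t) = 2
e^(−0.235t) = 0.030056 → t = ln(33.2711)/0.235 = 3.50469/0.235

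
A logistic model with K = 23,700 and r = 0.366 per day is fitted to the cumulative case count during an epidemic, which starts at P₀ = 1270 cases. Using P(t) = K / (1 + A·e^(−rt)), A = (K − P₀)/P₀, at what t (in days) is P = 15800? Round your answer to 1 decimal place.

A = (23700 − 1270)/1270 = 17.66142
15800 = 23700/(1 + 17.66142·e^(−0.366t)) → 1 + 17.66142·e^(−0.366t) = 1.5
e^(−0.366t) = 0.02831 → t = ln(35.32283)/0.366 = 3.56453/0.366

t ≈ 9.7 days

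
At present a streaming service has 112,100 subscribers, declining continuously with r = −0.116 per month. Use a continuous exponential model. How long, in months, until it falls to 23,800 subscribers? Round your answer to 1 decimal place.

t ≈ 13.4 months

23800 = 112100 · e^(-0.116·t)
t = ln(23800/112100) / -0.116 = ln(0.21231) / -0.116 = -1.54971 / -0.116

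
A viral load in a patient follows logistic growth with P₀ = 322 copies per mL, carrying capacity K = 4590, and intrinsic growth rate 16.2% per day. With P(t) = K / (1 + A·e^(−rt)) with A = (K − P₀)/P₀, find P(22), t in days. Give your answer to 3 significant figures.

≈ 3,340 copies per mL

A = (4590 − 322)/322 = 13.25466
P(22) = 4590 / (1 + 13.25466·e^(−0.162·22)) = 4590 / (1 + 13.25466·0.028325)
= 4590 / 1.37544 ≈ 3337.11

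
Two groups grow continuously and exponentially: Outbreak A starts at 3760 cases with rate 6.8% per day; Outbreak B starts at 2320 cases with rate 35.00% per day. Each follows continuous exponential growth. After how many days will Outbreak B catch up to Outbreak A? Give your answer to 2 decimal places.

3760·e^(0.068t) = 2320·e^(0.35t)
3760/2320 = e^((0.35 − 0.068)t) → ln(1.62069) = 0.282·t
t = 0.48285 / 0.282

t ≈ 1.71 days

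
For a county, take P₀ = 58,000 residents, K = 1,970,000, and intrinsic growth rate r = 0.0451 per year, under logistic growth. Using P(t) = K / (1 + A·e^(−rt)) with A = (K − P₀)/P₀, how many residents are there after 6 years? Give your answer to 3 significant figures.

≈ 75,300 residents

A = (1970000 − 58000)/58000 = 32.96552
P(6) = 1970000 / (1 + 32.96552·e^(−0.0451·6)) = 1970000 / (1 + 32.96552·0.762922)
= 1970000 / 26.15011 ≈ 75334.3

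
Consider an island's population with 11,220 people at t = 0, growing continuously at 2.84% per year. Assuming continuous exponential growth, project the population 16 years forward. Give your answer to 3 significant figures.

≈ 17,700 people

P(16) = 11220 · e^(0.0284·16) = 11220 · e^(0.4544)
= 11220 · 1.57523 ≈ 17674.06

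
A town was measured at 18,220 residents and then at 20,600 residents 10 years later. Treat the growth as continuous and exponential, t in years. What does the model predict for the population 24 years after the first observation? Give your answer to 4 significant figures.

r = ln(20600/18220) / 10 ≈ 0.012277 per year
P(24) = 18220 · e^(0.012277·24) = 18220 · 1.34266 ≈ 24463.22

≈ 24,460 residents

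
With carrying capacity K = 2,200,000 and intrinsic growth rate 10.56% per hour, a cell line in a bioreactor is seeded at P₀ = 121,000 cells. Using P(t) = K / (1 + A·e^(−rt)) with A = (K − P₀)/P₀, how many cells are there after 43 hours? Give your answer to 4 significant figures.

A = (2200000 − 121000)/121000 = 17.18182
P(43) = 2200000 / (1 + 17.18182·e^(−0.1056·43)) = 2200000 / (1 + 17.18182·0.010665)
= 2200000 / 1.18324 ≈ 1859298.63

≈ 1,859,000 cells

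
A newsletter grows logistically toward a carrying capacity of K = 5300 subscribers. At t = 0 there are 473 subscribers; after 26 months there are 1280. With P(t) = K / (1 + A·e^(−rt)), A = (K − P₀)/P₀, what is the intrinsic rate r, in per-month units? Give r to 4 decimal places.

A = (5300 − 473)/473 = 10.20507
1280 = 5300/(1 + 10.20507·e^(−r·26)) → e^(−26r) = (4.14062 − 1)/10.20507 = 0.307751
r = −ln(0.307751)/26 = 1.17846/26

r ≈ 0.0453 per month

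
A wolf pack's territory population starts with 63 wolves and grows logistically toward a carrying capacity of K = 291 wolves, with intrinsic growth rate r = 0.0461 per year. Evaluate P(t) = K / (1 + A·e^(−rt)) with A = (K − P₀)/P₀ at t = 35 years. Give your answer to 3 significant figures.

≈ 169 wolves

A = (291 − 63)/63 = 3.61905
P(35) = 291 / (1 + 3.61905·e^(−0.0461·35)) = 291 / (1 + 3.61905·0.199189)
= 291 / 1.72088 ≈ 169.1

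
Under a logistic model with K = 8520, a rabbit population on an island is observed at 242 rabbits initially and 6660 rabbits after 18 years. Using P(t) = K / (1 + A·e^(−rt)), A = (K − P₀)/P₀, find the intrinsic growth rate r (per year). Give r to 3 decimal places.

A = (8520 − 242)/242 = 34.20661
6660 = 8520/(1 + 34.20661·e^(−r·18)) → e^(−18r) = (1.27928 − 1)/34.20661 = 0.008164
r = −ln(0.008164)/18 = 4.80796/18

r ≈ 0.267 per year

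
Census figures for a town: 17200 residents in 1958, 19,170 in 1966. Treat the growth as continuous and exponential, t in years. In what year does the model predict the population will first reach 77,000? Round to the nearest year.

year 2069

r = ln(19170/17200) / 8 = 0.10844/8 ≈ 0.013555 per year
t = ln(77000/17200) / r = 1.4989/0.013555 ≈ 110.58 years after 1958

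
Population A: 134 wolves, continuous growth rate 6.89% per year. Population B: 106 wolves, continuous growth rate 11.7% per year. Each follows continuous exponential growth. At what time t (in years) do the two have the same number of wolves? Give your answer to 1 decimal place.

134·e^(0.0689t) = 106·e^(0.117t)
134/106 = e^((0.117 − 0.0689)t) → ln(1.26415) = 0.0481·t
t = 0.2344 / 0.0481

t ≈ 4.9 years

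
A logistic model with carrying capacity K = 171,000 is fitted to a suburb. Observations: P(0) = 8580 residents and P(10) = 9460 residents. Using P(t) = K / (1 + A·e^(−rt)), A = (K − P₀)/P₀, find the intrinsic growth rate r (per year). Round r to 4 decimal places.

r ≈ 0.0103 per year

A = (171000 − 8580)/8580 = 18.93007
9460 = 171000/(1 + 18.93007·e^(−r·10)) → e^(−10r) = (18.07611 − 1)/18.93007 = 0.902063
r = −ln(0.902063)/10 = 0.10307/10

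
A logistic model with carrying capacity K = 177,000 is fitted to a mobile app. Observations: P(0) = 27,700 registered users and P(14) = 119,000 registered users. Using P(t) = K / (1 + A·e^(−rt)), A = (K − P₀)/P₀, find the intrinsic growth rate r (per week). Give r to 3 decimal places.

r ≈ 0.172 per week

A = (177000 − 27700)/27700 = 5.38989
119000 = 177000/(1 + 5.38989·e^(−r·14)) → e^(−14r) = (1.48739 − 1)/5.38989 = 0.090428
r = −ln(0.090428)/14 = 2.40321/14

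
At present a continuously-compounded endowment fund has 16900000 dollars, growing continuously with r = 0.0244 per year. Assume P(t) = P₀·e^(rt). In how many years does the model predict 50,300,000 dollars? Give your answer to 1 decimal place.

t ≈ 44.7 years

50300000 = 16900000 · e^(0.0244·t)
t = ln(50300000/16900000) / 0.0244 = ln(2.97633) / 0.0244 = 1.09069 / 0.0244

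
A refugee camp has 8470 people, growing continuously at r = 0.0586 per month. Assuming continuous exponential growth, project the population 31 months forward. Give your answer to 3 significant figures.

≈ 52,100 people

P(31) = 8470 · e^(0.0586·31) = 8470 · e^(1.8166)
= 8470 · 6.15091 ≈ 52098.21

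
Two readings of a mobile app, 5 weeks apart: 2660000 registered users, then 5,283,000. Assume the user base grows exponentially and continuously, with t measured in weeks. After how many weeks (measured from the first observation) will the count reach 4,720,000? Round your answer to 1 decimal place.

r = ln(5283000/2660000) / 5 ≈ 0.137234 per week
t = ln(4720000/2660000) / r = 0.57348 / 0.137234 ≈ 4.179

t ≈ 4.2 weeks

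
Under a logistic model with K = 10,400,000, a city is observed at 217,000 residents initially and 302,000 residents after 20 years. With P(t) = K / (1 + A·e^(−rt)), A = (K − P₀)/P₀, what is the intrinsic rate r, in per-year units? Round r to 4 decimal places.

A = (10400000 − 217000)/217000 = 46.92627
302000 = 10400000/(1 + 46.92627·e^(−r·20)) → e^(−20r) = (34.43709 − 1)/46.92627 = 0.712545
r = −ln(0.712545)/20 = 0.33891/20

r ≈ 0.0169 per year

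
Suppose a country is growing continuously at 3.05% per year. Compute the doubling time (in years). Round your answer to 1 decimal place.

doubling time ≈ 22.7 years

doubling time = ln(2) / |r| = 0.69315 / 0.0305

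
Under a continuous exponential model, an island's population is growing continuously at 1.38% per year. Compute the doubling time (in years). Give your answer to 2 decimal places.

doubling time ≈ 50.23 years

doubling time = ln(2) / |r| = 0.69315 / 0.0138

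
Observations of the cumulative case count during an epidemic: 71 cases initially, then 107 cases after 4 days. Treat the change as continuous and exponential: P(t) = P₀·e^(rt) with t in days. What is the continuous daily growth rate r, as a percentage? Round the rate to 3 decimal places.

r ≈ 10.254% per day

107 = 71 · e^(r·4)
e^(4r) = 107/71 = 1.50704
r = ln(1.50704) / 4 = 0.41015 / 4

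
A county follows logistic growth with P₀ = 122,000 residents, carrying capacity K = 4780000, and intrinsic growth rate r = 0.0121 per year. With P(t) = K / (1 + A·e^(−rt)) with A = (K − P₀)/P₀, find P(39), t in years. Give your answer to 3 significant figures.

A = (4780000 − 122000)/122000 = 38.18033
P(39) = 4780000 / (1 + 38.18033·e^(−0.0121·39)) = 4780000 / (1 + 38.18033·0.623816)
= 4780000 / 24.8175 ≈ 192606.06

≈ 193,000 residents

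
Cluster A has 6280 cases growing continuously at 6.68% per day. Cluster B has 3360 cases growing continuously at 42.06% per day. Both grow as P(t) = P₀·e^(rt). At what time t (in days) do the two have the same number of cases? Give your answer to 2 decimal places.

6280·e^(0.0668t) = 3360·e^(0.4206t)
6280/3360 = e^((0.4206 − 0.0668)t) → ln(1.86905) = 0.3538·t
t = 0.62543 / 0.3538

t ≈ 1.77 days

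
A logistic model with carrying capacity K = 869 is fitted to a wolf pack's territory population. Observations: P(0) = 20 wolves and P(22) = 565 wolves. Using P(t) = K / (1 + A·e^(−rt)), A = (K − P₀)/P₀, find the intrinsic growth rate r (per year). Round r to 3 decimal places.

r ≈ 0.199 per year

A = (869 − 20)/20 = 42.45
565 = 869/(1 + 42.45·e^(−r·22)) → e^(−22r) = (1.53805 − 1)/42.45 = 0.012675
r = −ln(0.012675)/22 = 4.36812/22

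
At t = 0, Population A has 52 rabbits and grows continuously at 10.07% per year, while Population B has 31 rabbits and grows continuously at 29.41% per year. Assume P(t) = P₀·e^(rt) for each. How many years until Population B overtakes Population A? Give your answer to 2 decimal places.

t ≈ 2.67 years

52·e^(0.1007t) = 31·e^(0.2941t)
52/31 = e^((0.2941 − 0.1007)t) → ln(1.67742) = 0.1934·t
t = 0.51726 / 0.1934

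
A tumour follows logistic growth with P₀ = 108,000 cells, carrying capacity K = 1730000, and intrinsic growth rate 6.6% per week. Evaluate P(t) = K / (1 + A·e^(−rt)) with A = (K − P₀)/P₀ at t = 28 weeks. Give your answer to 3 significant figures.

≈ 514,000 cells

A = (1730000 − 108000)/108000 = 15.01852
P(28) = 1730000 / (1 + 15.01852·e^(−0.066·28)) = 1730000 / (1 + 15.01852·0.157552)
= 1730000 / 3.3662 ≈ 513933.09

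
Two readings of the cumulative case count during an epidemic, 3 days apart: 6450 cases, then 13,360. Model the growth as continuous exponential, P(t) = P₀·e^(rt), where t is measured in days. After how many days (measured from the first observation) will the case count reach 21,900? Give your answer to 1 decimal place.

t ≈ 5.0 days

r = ln(13360/6450) / 3 ≈ 0.242728 per day
t = ln(21900/6450) / r = 1.22241 / 0.242728 ≈ 5.036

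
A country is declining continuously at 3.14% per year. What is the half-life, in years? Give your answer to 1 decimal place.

half-life = ln(2) / |r| = 0.69315 / 0.0314

half-life ≈ 22.1 years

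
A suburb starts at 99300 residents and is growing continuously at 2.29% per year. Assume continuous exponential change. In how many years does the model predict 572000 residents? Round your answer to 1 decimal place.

t ≈ 76.5 years

572000 = 99300 · e^(0.0229·t)
t = ln(572000/99300) / 0.0229 = ln(5.76032) / 0.0229 = 1.75099 / 0.0229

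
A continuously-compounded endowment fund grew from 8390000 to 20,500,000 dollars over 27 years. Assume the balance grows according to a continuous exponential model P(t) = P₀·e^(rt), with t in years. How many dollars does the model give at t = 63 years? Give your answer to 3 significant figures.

≈ 67,500,000 dollars

r = ln(20500000/8390000) / 27 ≈ 0.033088 per year
P(63) = 8390000 · e^(0.033088·63) = 8390000 · 8.04108 ≈ 67464669.12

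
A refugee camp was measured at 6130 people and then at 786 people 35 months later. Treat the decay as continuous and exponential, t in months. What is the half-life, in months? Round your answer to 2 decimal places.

half-life ≈ 11.81 months

r = ln(786/6130) / 35 = ln(0.12822) / 35 ≈ -0.058686 per month
half-life = ln 2 / |r| = 0.69315 / 0.058686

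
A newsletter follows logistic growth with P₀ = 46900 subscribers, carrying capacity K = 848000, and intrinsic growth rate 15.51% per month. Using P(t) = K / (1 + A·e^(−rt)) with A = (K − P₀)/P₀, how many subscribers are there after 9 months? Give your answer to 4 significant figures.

≈ 162,200 subscribers

A = (848000 − 46900)/46900 = 17.08102
P(9) = 848000 / (1 + 17.08102·e^(−0.1551·9)) = 848000 / (1 + 17.08102·0.24761)
= 848000 / 5.22943 ≈ 162159.05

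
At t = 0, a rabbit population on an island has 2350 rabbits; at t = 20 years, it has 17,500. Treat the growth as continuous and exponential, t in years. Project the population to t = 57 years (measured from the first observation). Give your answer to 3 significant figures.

≈ 718,000 rabbits

r = ln(17500/2350) / 20 ≈ 0.100389 per year
P(57) = 2350 · e^(0.100389·57) = 2350 · 305.57304 ≈ 718096.64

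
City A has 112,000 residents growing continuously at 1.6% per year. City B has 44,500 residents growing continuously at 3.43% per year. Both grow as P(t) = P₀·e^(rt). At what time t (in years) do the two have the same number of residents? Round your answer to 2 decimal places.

t ≈ 50.44 years

112000·e^(0.016t) = 44500·e^(0.0343t)
112000/44500 = e^((0.0343 − 0.016)t) → ln(2.51685) = 0.0183·t
t = 0.92301 / 0.0183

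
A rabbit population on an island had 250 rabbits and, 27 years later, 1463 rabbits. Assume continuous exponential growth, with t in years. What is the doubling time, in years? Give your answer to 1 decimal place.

r = ln(1463/250) / 27 = ln(5.852) / 27 ≈ 0.065436 per year
doubling time = ln 2 / |r| = 0.69315 / 0.065436

doubling time ≈ 10.6 years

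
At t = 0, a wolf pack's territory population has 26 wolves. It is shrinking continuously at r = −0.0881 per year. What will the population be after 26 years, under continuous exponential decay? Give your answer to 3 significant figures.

P(26) = 26 · e^(-0.0881·26) = 26 · e^(-2.2906)
= 26 · 0.10121 ≈ 2.63

≈ 2.63 wolves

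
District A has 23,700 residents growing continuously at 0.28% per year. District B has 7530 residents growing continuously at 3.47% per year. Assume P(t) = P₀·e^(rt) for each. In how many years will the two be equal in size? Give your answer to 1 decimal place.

t ≈ 35.9 years

23700·e^(0.0028t) = 7530·e^(0.0347t)
23700/7530 = e^((0.0347 − 0.0028)t) → ln(3.14741) = 0.0319·t
t = 1.14658 / 0.0319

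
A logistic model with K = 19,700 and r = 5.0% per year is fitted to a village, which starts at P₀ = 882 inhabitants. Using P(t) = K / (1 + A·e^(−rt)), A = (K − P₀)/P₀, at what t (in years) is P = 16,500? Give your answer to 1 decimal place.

t ≈ 94.0 years

A = (19700 − 882)/882 = 21.3356
16500 = 19700/(1 + 21.3356·e^(−0.05t)) → 1 + 21.3356·e^(−0.05t) = 1.19394
e^(−0.05t) = 0.00909 → t = ln(110.01169)/0.05 = 4.70059/0.05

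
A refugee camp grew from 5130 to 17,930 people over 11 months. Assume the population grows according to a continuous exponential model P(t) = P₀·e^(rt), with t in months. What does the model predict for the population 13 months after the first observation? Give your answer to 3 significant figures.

r = ln(17930/5130) / 11 ≈ 0.113761 per month
P(13) = 5130 · e^(0.113761·13) = 5130 · 4.38808 ≈ 22510.84

≈ 22,500 people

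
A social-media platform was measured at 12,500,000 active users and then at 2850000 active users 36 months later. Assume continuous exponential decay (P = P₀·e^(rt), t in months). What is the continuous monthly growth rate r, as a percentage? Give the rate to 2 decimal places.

r ≈ -4.11% per month

2850000 = 12500000 · e^(r·36)
e^(36r) = 2850000/12500000 = 0.228
r = ln(0.228) / 36 = -1.47841 / 36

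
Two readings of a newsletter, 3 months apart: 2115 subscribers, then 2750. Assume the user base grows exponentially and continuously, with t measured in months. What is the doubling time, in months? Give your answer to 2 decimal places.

r = ln(2750/2115) / 3 = ln(1.30024) / 3 ≈ 0.087515 per month
doubling time = ln 2 / |r| = 0.69315 / 0.087515

doubling time ≈ 7.92 months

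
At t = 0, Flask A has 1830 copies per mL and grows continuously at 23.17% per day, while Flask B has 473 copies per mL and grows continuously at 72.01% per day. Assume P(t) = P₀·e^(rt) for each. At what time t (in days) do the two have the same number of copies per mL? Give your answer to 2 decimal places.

1830·e^(0.2317t) = 473·e^(0.7201t)
1830/473 = e^((0.7201 − 0.2317)t) → ln(3.86892) = 0.4884·t
t = 1.35298 / 0.4884

t ≈ 2.77 days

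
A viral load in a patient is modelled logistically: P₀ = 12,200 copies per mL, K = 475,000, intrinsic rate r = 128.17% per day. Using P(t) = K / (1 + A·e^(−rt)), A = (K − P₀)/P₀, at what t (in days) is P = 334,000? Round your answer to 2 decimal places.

t ≈ 3.51 days

A = (475000 − 12200)/12200 = 37.93443
334000 = 475000/(1 + 37.93443·e^(−1.2817t)) → 1 + 37.93443·e^(−1.2817t) = 1.42216
e^(−1.2817t) = 0.011129 → t = ln(89.85885)/1.2817 = 4.49824/1.2817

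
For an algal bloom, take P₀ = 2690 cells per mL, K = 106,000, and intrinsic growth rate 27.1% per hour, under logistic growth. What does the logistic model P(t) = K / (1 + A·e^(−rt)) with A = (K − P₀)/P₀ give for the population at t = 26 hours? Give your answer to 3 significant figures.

A = (106000 − 2690)/2690 = 38.4052
P(26) = 106000 / (1 + 38.4052·e^(−0.271·26)) = 106000 / (1 + 38.4052·0.000871)
= 106000 / 1.03345 ≈ 102569.41

≈ 103,000 cells per mL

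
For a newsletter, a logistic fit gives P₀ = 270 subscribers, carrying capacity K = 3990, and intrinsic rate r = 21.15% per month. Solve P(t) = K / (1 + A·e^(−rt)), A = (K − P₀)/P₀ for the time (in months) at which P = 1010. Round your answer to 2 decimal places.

t ≈ 7.29 months

A = (3990 − 270)/270 = 13.77778
1010 = 3990/(1 + 13.77778·e^(−0.2115t)) → 1 + 13.77778·e^(−0.2115t) = 3.9505
e^(−0.2115t) = 0.214149 → t = ln(4.66965)/0.2115 = 1.54108/0.2115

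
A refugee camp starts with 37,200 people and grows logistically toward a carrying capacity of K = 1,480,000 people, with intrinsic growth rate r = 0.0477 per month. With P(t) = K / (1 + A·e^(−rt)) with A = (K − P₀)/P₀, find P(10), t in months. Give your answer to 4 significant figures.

A = (1480000 − 37200)/37200 = 38.78495
P(10) = 1480000 / (1 + 38.78495·e^(−0.0477·10)) = 1480000 / (1 + 38.78495·0.620643)
= 1480000 / 25.07159 ≈ 59030.97

≈ 59,030 people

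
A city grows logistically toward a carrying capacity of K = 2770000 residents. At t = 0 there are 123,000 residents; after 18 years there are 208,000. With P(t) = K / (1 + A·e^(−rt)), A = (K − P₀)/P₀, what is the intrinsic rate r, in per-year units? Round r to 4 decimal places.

r ≈ 0.0310 per year

A = (2770000 − 123000)/123000 = 21.52033
208000 = 2770000/(1 + 21.52033·e^(−r·18)) → e^(−18r) = (13.31731 − 1)/21.52033 = 0.572357
r = −ln(0.572357)/18 = 0.55799/18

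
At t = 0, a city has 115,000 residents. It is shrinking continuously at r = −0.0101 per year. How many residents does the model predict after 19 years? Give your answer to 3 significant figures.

≈ 94,900 residents

P(19) = 115000 · e^(-0.0101·19) = 115000 · e^(-0.1919)
= 115000 · 0.82539 ≈ 94919.78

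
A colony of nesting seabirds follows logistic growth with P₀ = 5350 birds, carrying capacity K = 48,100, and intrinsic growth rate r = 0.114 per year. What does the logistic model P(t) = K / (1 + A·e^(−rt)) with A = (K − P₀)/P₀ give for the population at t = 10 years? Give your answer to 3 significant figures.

A = (48100 − 5350)/5350 = 7.99065
P(10) = 48100 / (1 + 7.99065·e^(−0.114·10)) = 48100 / (1 + 7.99065·0.319819)
= 48100 / 3.55556 ≈ 13528.1

≈ 13,500 birds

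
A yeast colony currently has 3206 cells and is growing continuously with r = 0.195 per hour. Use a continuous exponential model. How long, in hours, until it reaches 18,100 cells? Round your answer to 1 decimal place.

18100 = 3206 · e^(0.195·t)
t = ln(18100/3206) / 0.195 = ln(5.64566) / 0.195 = 1.73089 / 0.195

t ≈ 8.9 hours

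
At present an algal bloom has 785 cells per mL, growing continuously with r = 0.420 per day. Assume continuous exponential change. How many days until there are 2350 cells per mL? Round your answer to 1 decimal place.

2350 = 785 · e^(0.42·t)
t = ln(2350/785) / 0.42 = ln(2.99363) / 0.42 = 1.09649 / 0.42

t ≈ 2.6 days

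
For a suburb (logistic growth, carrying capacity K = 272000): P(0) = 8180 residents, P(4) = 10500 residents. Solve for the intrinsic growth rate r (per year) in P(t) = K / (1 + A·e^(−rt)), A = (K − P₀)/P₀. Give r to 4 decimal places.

A = (272000 − 8180)/8180 = 32.25183
10500 = 272000/(1 + 32.25183·e^(−r·4)) → e^(−4r) = (25.90476 − 1)/32.25183 = 0.772197
r = −ln(0.772197)/4 = 0.25852/4

r ≈ 0.0646 per year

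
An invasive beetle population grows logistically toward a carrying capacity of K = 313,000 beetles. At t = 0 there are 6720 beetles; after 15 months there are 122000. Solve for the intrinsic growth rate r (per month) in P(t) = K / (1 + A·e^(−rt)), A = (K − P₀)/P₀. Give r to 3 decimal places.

r ≈ 0.225 per month

A = (313000 − 6720)/6720 = 45.57738
122000 = 313000/(1 + 45.57738·e^(−r·15)) → e^(−15r) = (2.56557 − 1)/45.57738 = 0.03435
r = −ln(0.03435)/15 = 3.37116/15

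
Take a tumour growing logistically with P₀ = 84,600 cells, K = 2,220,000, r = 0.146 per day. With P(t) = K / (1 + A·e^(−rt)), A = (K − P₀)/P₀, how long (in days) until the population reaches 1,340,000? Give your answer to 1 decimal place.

t ≈ 25.0 days

A = (2220000 − 84600)/84600 = 25.24113
1340000 = 2220000/(1 + 25.24113·e^(−0.146t)) → 1 + 25.24113·e^(−0.146t) = 1.65672
e^(−0.146t) = 0.026018 → t = ln(38.43536)/0.146 = 3.64898/0.146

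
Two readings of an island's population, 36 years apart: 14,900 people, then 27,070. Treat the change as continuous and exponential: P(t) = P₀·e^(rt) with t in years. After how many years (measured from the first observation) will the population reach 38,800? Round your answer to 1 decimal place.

r = ln(27070/14900) / 36 ≈ 0.016585 per year
t = ln(38800/14900) / r = 0.95706 / 0.016585 ≈ 57.706

t ≈ 57.7 years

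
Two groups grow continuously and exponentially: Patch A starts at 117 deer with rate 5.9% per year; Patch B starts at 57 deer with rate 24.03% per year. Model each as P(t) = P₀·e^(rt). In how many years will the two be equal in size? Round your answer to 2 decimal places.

t ≈ 3.97 years

117·e^(0.059t) = 57·e^(0.2403t)
117/57 = e^((0.2403 − 0.059)t) → ln(2.05263) = 0.1813·t
t = 0.71912 / 0.1813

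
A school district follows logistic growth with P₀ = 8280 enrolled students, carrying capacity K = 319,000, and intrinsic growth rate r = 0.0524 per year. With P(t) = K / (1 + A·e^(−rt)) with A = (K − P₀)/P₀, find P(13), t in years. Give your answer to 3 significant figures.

≈ 16,000 enrolled students

A = (319000 − 8280)/8280 = 37.52657
P(13) = 319000 / (1 + 37.52657·e^(−0.0524·13)) = 319000 / (1 + 37.52657·0.506009)
= 319000 / 19.9888 ≈ 15958.94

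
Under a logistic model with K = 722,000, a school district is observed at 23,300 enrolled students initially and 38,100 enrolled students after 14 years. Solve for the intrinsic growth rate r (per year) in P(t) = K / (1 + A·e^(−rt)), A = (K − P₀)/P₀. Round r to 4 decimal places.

r ≈ 0.0367 per year

A = (722000 − 23300)/23300 = 29.98712
38100 = 722000/(1 + 29.98712·e^(−r·14)) → e^(−14r) = (18.95013 − 1)/29.98712 = 0.598595
r = −ln(0.598595)/14 = 0.51317/14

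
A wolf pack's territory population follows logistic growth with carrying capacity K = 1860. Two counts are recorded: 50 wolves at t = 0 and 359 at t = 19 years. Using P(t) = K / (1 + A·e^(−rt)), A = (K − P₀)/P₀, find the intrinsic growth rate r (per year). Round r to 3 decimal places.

A = (1860 − 50)/50 = 36.2
359 = 1860/(1 + 36.2·e^(−r·19)) → e^(−19r) = (5.18106 − 1)/36.2 = 0.115499
r = −ln(0.115499)/19 = 2.15849/19

r ≈ 0.114 per year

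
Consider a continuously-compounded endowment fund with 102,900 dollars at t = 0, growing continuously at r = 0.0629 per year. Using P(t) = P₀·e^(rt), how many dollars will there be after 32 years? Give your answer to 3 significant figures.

P(32) = 102900 · e^(0.0629·32) = 102900 · e^(2.0128)
= 102900 · 7.48424 ≈ 770128.7

≈ 770,000 dollars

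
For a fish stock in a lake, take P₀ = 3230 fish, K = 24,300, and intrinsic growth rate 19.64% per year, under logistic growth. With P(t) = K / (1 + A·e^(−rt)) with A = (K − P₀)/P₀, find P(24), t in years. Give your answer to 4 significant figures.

A = (24300 − 3230)/3230 = 6.52322
P(24) = 24300 / (1 + 6.52322·e^(−0.1964·24)) = 24300 / (1 + 6.52322·0.008972)
= 24300 / 1.05853 ≈ 22956.38

≈ 22,960 fish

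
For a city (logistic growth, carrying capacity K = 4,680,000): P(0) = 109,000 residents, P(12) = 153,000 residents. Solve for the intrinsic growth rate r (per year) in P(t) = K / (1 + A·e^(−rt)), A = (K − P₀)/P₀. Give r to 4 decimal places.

r ≈ 0.0291 per year

A = (4680000 − 109000)/109000 = 41.93578
153000 = 4680000/(1 + 41.93578·e^(−r·12)) → e^(−12r) = (30.58824 − 1)/41.93578 = 0.705561
r = −ln(0.705561)/12 = 0.34876/12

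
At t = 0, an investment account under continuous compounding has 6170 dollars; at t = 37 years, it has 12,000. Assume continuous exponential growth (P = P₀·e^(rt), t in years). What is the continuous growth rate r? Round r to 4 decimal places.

12000 = 6170 · e^(r·37)
e^(37r) = 12000/6170 = 1.94489
r = ln(1.94489) / 37 = 0.66521 / 37

r ≈ 0.0180 per year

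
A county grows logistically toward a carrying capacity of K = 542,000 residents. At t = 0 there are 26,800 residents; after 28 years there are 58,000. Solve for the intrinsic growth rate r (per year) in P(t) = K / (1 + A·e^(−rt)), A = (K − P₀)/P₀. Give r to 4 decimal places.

A = (542000 − 26800)/26800 = 19.22388
58000 = 542000/(1 + 19.22388·e^(−r·28)) → e^(−28r) = (9.34483 − 1)/19.22388 = 0.434087
r = −ln(0.434087)/28 = 0.83451/28

r ≈ 0.0298 per year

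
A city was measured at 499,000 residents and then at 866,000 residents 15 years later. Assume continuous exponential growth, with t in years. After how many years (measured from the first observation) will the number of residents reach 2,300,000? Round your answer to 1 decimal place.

r = ln(866000/499000) / 15 ≈ 0.036752 per year
t = ln(2300000/499000) / r = 1.52806 / 0.036752 ≈ 41.578

t ≈ 41.6 years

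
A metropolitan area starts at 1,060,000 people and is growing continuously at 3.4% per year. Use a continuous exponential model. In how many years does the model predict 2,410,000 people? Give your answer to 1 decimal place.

t ≈ 24.2 years

2410000 = 1060000 · e^(0.034·t)
t = ln(2410000/1060000) / 0.034 = ln(2.27358) / 0.034 = 0.82136 / 0.034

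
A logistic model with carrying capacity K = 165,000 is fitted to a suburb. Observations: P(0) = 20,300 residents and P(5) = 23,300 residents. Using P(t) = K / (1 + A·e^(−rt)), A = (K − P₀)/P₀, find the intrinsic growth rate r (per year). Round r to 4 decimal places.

r ≈ 0.0318 per year

A = (165000 − 20300)/20300 = 7.12808
23300 = 165000/(1 + 7.12808·e^(−r·5)) → e^(−5r) = (7.08155 − 1)/7.12808 = 0.853182
r = −ln(0.853182)/5 = 0.15878/5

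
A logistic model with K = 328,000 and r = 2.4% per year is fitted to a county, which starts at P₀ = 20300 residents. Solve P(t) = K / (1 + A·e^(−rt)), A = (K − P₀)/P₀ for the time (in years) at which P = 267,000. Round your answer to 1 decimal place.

A = (328000 − 20300)/20300 = 15.15764
267000 = 328000/(1 + 15.15764·e^(−0.024t)) → 1 + 15.15764·e^(−0.024t) = 1.22846
e^(−0.024t) = 0.015073 → t = ln(66.34572)/0.024 = 4.19488/0.024

t ≈ 174.8 years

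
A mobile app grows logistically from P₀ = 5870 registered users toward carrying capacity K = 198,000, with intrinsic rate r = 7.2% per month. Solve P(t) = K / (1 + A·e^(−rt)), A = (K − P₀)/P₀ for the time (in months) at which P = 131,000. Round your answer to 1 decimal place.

t ≈ 57.8 months

A = (198000 − 5870)/5870 = 32.73083
131000 = 198000/(1 + 32.73083·e^(−0.072t)) → 1 + 32.73083·e^(−0.072t) = 1.51145
e^(−0.072t) = 0.015626 → t = ln(63.99611)/0.072 = 4.15882/0.072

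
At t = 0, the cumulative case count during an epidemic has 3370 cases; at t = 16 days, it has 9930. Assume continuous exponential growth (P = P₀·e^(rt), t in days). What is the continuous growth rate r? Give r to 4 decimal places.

9930 = 3370 · e^(r·16)
e^(16r) = 9930/3370 = 2.94659
r = ln(2.94659) / 16 = 1.08065 / 16

r ≈ 0.0675 per day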